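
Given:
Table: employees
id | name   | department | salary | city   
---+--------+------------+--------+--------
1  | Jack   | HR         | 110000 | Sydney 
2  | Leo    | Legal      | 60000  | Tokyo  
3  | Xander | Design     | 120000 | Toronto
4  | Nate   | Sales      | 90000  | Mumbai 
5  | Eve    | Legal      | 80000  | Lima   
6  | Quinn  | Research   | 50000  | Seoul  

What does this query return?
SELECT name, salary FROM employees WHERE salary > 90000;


Filtering: salary > 90000
Matching: 2 rows

2 rows:
Jack, 110000
Xander, 120000


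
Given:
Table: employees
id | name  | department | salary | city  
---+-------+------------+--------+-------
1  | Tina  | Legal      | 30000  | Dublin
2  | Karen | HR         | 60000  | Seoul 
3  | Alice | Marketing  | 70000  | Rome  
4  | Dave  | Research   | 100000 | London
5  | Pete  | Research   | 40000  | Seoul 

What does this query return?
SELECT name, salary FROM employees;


Projecting columns: name, salary

5 rows:
Tina, 30000
Karen, 60000
Alice, 70000
Dave, 100000
Pete, 40000


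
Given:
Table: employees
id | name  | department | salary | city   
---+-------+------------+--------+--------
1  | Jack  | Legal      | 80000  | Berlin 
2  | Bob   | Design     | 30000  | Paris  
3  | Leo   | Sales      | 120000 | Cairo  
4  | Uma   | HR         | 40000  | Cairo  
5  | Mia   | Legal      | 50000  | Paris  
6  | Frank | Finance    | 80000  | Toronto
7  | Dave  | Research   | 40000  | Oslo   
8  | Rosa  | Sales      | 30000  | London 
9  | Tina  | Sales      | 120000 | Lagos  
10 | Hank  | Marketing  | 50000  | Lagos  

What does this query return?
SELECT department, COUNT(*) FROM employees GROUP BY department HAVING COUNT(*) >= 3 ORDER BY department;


Groups with count >= 3:
  Sales: 3 -> PASS
  Design: 1 -> filtered out
  Finance: 1 -> filtered out
  HR: 1 -> filtered out
  Legal: 2 -> filtered out
  Marketing: 1 -> filtered out
  Research: 1 -> filtered out


1 groups:
Sales, 3


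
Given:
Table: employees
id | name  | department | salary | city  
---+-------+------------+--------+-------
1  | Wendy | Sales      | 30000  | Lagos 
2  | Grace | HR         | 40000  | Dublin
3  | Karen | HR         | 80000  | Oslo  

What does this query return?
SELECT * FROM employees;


SELECT * returns all 3 rows with all columns

3 rows:
1, Wendy, Sales, 30000, Lagos
2, Grace, HR, 40000, Dublin
3, Karen, HR, 80000, Oslo


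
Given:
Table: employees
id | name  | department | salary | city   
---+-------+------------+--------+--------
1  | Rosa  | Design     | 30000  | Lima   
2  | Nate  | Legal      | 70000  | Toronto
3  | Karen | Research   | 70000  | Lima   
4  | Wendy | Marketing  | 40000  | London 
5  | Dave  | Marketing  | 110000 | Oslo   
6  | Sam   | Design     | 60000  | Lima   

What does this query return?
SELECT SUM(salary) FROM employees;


SUM(salary) = 30000 + 70000 + 70000 + 40000 + 110000 + 60000 = 380000

380000


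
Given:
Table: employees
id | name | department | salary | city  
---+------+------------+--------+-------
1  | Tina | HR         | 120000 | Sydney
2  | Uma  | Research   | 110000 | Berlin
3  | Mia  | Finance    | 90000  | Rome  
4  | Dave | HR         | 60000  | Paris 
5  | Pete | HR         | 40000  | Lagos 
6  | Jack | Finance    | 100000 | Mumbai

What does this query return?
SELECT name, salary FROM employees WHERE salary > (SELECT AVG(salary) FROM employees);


Subquery: AVG(salary) = 86666.67
Filtering: salary > 86666.67
  Tina (120000) -> MATCH
  Uma (110000) -> MATCH
  Mia (90000) -> MATCH
  Jack (100000) -> MATCH


4 rows:
Tina, 120000
Uma, 110000
Mia, 90000
Jack, 100000


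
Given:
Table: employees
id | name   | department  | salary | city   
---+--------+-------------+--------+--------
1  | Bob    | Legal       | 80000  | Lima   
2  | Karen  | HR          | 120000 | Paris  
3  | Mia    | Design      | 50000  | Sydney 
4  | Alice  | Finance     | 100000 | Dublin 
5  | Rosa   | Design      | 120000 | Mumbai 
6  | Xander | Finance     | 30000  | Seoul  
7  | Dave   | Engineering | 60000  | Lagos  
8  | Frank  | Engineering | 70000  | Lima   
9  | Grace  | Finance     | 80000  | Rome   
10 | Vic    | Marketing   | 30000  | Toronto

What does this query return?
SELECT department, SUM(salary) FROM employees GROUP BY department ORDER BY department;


Summing salary within each department:
  Design: 50000 + 120000 = 170000
  Engineering: 60000 + 70000 = 130000
  Finance: 100000 + 30000 + 80000 = 210000
  HR: 120000 = 120000
  Legal: 80000 = 80000
  Marketing: 30000 = 30000


6 groups:
Design, 170000
Engineering, 130000
Finance, 210000
HR, 120000
Legal, 80000
Marketing, 30000


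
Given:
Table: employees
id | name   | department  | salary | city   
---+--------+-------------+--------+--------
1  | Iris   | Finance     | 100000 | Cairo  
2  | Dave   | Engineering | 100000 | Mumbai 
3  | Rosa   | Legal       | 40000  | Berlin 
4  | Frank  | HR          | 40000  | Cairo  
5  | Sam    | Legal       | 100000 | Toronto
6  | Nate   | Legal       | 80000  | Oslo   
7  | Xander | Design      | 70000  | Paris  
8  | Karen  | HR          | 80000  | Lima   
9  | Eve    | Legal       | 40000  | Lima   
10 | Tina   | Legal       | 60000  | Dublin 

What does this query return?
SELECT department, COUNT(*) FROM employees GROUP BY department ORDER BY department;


Assigning each row to its department group:
  Iris -> Finance
  Dave -> Engineering
  Rosa -> Legal
  Frank -> HR
  Sam -> Legal
  Nate -> Legal
  Xander -> Design
  Karen -> HR
  Eve -> Legal
  Tina -> Legal


5 groups:
Design, 1
Engineering, 1
Finance, 1
HR, 2
Legal, 5


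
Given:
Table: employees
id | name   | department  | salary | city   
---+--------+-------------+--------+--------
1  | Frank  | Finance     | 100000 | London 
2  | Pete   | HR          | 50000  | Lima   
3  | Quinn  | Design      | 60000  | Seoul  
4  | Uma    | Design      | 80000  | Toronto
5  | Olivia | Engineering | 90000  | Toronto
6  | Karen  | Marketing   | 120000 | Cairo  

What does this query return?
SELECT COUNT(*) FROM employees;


COUNT(*) counts all rows

6


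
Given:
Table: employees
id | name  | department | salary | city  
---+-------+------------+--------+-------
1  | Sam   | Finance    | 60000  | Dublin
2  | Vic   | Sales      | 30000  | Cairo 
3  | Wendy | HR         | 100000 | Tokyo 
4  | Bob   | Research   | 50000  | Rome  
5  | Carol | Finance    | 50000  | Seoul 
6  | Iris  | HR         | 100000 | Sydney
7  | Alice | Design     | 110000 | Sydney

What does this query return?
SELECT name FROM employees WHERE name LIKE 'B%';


LIKE 'B%' matches names starting with 'B'
Matching: 1

1 rows:
Bob


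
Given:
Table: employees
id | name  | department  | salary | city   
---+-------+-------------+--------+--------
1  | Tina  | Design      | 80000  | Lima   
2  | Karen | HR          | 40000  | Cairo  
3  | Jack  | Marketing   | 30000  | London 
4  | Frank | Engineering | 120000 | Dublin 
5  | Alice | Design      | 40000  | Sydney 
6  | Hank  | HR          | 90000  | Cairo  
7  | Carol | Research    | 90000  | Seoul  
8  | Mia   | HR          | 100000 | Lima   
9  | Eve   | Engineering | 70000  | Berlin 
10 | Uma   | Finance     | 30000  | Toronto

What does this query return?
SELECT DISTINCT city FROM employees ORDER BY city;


All 'city' values (row order): Lima, Cairo, London, Dublin, Sydney, Cairo, Seoul, Lima, Berlin, Toronto
Removing duplicates leaves 8 unique value(s).

8 values:
Berlin
Cairo
Dublin
Lima
London
Seoul
Sydney
Toronto


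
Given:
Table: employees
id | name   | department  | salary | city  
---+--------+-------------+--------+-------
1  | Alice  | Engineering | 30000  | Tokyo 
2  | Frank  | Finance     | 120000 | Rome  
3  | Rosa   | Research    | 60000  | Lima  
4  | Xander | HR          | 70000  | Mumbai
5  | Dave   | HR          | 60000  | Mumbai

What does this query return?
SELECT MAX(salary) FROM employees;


Salaries: 30000, 120000, 60000, 70000, 60000
MAX = 120000

120000


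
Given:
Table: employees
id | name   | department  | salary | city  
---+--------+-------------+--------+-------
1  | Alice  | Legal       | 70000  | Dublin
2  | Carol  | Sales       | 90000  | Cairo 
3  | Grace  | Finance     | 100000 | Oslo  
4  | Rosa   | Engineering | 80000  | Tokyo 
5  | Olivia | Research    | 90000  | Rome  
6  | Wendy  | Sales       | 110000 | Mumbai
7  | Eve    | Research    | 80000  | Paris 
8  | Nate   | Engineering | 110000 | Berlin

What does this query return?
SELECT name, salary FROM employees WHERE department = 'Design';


Filtering: department = 'Design'
Matching rows: 0

Empty result set (0 rows)


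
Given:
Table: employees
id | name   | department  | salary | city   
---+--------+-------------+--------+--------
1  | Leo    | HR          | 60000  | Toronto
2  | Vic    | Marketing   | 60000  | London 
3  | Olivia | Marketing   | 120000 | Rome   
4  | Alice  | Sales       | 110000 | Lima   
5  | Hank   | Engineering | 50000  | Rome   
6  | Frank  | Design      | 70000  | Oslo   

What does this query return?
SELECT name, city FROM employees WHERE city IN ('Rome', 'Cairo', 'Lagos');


Filtering: city IN ('Rome', 'Cairo', 'Lagos')
Matching: 2 rows

2 rows:
Olivia, Rome
Hank, Rome


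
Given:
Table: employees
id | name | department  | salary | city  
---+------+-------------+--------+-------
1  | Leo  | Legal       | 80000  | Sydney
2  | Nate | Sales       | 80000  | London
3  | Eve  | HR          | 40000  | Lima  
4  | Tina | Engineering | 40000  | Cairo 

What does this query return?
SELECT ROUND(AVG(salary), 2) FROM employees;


SUM(salary) = 240000
COUNT = 4
ROUND(AVG, 2) = ROUND(240000 / 4, 2) = 60000.0

60000.0


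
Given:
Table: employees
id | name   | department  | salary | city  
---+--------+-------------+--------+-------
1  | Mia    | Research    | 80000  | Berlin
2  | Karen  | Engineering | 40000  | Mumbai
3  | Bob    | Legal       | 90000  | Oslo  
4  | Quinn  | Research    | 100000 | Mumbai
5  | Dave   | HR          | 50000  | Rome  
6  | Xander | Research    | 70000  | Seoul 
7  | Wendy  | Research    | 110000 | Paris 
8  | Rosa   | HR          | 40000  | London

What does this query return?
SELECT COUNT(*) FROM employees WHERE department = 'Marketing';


Counting rows where department = 'Marketing'


0


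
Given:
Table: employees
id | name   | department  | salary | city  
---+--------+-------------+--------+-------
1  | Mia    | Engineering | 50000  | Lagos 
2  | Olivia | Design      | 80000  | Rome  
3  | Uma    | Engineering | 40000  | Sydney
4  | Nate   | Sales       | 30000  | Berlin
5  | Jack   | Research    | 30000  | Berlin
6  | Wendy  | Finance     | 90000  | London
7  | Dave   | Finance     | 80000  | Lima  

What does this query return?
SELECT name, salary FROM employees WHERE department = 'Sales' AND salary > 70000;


Filtering: department = 'Sales' AND salary > 70000
Matching: 0 rows

Empty result set (0 rows)


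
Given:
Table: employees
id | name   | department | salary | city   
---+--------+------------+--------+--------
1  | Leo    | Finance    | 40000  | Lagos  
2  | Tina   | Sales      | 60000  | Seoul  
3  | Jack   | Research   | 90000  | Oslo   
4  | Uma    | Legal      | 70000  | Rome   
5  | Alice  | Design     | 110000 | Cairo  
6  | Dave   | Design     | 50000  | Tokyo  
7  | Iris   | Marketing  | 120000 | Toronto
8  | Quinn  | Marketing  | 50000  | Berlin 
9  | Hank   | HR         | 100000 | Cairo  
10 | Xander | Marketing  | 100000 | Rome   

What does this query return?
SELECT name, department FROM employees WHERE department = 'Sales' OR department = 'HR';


Filtering: department = 'Sales' OR 'HR'
Matching: 2 rows

2 rows:
Tina, Sales
Hank, HR


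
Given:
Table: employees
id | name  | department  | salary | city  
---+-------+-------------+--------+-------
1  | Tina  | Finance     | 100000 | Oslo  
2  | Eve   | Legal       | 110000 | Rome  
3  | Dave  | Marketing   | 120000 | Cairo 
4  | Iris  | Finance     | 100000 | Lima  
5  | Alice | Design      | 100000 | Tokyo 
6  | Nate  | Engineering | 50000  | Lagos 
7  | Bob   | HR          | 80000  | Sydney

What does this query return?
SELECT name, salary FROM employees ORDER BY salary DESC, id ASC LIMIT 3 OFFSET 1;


Sort by salary DESC (id ASC tiebreak), then skip 1 and take 3
Rows 2 through 4

3 rows:
Eve, 110000
Tina, 100000
Iris, 100000


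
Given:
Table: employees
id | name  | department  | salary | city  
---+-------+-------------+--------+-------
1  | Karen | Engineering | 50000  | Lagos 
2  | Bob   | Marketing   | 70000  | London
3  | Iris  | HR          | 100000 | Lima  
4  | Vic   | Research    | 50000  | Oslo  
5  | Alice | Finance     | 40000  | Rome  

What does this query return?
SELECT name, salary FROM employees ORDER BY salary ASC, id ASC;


Sorting by salary ASC, then id ASC for ties

5 rows:
Alice, 40000
Karen, 50000
Vic, 50000
Bob, 70000
Iris, 100000


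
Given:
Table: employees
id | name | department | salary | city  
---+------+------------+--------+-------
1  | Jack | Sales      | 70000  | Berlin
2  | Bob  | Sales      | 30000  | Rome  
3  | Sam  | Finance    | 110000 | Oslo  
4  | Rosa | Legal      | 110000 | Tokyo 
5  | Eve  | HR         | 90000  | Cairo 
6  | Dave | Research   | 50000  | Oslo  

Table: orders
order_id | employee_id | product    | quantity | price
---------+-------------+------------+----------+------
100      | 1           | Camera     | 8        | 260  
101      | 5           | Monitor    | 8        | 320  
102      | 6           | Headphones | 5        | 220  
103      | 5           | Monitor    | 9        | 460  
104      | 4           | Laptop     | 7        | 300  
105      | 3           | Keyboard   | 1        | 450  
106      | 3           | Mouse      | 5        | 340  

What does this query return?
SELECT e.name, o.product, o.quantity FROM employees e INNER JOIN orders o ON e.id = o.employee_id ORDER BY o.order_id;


Joining employees.id = orders.employee_id:
  employee Jack (id=1) -> order Camera
  employee Eve (id=5) -> order Monitor
  employee Dave (id=6) -> order Headphones
  employee Eve (id=5) -> order Monitor
  employee Rosa (id=4) -> order Laptop
  employee Sam (id=3) -> order Keyboard
  employee Sam (id=3) -> order Mouse


7 rows:
Jack, Camera, 8
Eve, Monitor, 8
Dave, Headphones, 5
Eve, Monitor, 9
Rosa, Laptop, 7
Sam, Keyboard, 1
Sam, Mouse, 5


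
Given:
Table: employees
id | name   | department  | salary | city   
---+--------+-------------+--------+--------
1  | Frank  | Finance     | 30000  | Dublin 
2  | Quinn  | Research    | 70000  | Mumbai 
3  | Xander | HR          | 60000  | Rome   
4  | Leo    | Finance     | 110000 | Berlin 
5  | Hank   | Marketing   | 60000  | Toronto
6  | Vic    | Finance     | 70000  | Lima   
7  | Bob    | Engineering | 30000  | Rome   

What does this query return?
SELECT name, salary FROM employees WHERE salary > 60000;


Filtering: salary > 60000
Matching: 3 rows

3 rows:
Quinn, 70000
Leo, 110000
Vic, 70000


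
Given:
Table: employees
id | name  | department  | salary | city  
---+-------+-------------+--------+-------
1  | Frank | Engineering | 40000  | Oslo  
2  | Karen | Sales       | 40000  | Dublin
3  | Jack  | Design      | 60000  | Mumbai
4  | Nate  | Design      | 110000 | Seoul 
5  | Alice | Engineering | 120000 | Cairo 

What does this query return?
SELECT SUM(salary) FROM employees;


SUM(salary) = 40000 + 40000 + 60000 + 110000 + 120000 = 370000

370000


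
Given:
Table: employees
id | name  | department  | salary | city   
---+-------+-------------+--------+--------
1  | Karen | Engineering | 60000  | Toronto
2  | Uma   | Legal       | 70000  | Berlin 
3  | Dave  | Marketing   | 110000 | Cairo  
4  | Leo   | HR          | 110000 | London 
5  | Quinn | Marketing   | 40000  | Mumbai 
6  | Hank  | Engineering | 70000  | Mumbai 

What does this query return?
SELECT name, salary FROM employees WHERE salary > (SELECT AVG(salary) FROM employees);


Subquery: AVG(salary) = 76666.67
Filtering: salary > 76666.67
  Dave (110000) -> MATCH
  Leo (110000) -> MATCH


2 rows:
Dave, 110000
Leo, 110000


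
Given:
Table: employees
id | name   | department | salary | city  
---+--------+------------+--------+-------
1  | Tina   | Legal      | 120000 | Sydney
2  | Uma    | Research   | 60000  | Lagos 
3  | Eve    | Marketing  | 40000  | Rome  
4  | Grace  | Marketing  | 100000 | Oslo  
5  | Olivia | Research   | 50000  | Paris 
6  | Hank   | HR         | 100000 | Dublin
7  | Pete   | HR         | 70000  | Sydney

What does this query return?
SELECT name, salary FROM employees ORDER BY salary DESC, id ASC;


Sorting by salary DESC, then id ASC for ties

7 rows:
Tina, 120000
Grace, 100000
Hank, 100000
Pete, 70000
Uma, 60000
Olivia, 50000
Eve, 40000


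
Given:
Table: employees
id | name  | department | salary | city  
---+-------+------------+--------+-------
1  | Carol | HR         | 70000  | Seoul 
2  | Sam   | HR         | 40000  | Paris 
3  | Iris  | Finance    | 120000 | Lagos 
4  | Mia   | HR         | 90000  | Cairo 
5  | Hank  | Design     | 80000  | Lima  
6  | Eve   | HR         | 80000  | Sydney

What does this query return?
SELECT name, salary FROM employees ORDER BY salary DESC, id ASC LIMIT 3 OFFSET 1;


Sort by salary DESC (id ASC tiebreak), then skip 1 and take 3
Rows 2 through 4

3 rows:
Mia, 90000
Hank, 80000
Eve, 80000


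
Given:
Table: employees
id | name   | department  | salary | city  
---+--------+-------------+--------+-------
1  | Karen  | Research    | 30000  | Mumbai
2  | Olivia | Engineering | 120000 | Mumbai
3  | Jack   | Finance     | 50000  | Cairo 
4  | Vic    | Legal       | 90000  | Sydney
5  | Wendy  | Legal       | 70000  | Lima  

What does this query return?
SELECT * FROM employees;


SELECT * returns all 5 rows with all columns

5 rows:
1, Karen, Research, 30000, Mumbai
2, Olivia, Engineering, 120000, Mumbai
3, Jack, Finance, 50000, Cairo
4, Vic, Legal, 90000, Sydney
5, Wendy, Legal, 70000, Lima


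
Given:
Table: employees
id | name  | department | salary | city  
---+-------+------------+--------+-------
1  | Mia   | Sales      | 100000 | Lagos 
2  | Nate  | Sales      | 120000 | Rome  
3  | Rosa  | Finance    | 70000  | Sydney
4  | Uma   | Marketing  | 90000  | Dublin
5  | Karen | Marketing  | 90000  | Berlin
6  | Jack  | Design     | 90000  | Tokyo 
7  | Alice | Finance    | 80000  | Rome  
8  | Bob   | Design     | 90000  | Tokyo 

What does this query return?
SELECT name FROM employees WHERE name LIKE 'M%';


LIKE 'M%' matches names starting with 'M'
Matching: 1

1 rows:
Mia


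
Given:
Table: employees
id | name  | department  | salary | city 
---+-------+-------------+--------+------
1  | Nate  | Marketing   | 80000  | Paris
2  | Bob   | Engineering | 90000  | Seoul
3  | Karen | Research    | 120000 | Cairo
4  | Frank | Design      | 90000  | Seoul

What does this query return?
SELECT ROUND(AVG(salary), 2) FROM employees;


SUM(salary) = 380000
COUNT = 4
ROUND(AVG, 2) = ROUND(380000 / 4, 2) = 95000.0

95000.0


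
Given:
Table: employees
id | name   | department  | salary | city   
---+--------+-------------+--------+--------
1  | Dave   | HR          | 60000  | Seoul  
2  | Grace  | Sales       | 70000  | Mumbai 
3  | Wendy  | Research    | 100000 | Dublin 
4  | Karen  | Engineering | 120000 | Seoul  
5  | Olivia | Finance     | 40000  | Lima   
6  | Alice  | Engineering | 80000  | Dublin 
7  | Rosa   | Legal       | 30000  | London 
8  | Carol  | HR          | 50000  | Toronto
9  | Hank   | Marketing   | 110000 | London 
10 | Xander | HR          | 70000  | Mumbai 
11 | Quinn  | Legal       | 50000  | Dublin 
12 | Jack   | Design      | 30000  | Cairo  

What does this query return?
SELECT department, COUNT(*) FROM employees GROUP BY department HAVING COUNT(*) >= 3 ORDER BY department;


Groups with count >= 3:
  HR: 3 -> PASS
  Design: 1 -> filtered out
  Engineering: 2 -> filtered out
  Finance: 1 -> filtered out
  Legal: 2 -> filtered out
  Marketing: 1 -> filtered out
  Research: 1 -> filtered out
  Sales: 1 -> filtered out


1 groups:
HR, 3


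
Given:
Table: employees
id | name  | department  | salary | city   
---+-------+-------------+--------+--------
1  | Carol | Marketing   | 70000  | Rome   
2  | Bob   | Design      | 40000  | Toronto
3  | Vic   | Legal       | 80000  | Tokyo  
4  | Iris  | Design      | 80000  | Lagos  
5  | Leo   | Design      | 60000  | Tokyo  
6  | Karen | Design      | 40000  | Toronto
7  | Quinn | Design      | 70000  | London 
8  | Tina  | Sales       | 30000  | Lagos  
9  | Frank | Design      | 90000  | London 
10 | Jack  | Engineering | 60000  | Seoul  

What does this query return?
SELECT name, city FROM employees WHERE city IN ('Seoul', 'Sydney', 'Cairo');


Filtering: city IN ('Seoul', 'Sydney', 'Cairo')
Matching: 1 rows

1 rows:
Jack, Seoul


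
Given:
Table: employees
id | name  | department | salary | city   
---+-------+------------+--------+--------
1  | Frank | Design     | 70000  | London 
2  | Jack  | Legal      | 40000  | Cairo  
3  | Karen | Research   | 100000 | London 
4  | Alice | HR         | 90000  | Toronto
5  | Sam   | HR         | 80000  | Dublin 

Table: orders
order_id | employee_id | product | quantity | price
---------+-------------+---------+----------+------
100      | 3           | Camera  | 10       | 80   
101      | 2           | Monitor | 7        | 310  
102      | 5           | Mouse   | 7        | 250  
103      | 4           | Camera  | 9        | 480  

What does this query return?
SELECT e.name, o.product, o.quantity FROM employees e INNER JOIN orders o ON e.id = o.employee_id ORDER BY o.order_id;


Joining employees.id = orders.employee_id:
  employee Karen (id=3) -> order Camera
  employee Jack (id=2) -> order Monitor
  employee Sam (id=5) -> order Mouse
  employee Alice (id=4) -> order Camera


4 rows:
Karen, Camera, 10
Jack, Monitor, 7
Sam, Mouse, 7
Alice, Camera, 9


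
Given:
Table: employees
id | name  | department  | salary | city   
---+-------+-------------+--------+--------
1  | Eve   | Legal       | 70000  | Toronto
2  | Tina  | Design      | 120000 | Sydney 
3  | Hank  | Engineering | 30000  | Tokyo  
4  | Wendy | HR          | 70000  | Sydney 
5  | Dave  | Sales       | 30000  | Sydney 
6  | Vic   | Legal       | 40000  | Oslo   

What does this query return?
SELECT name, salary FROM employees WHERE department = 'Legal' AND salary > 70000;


Filtering: department = 'Legal' AND salary > 70000
Matching: 0 rows

Empty result set (0 rows)


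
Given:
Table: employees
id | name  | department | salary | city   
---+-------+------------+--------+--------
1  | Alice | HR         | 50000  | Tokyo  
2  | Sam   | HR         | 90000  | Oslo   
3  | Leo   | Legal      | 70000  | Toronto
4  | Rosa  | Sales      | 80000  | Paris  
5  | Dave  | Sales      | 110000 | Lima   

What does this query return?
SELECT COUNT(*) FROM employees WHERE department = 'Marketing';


Counting rows where department = 'Marketing'


0


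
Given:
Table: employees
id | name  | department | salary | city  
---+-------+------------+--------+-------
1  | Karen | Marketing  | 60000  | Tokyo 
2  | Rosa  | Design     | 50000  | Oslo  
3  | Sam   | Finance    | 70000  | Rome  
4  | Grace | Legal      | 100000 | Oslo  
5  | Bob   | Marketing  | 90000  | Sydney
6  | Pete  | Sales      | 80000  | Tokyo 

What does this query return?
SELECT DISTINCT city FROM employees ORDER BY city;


All 'city' values (row order): Tokyo, Oslo, Rome, Oslo, Sydney, Tokyo
Removing duplicates leaves 4 unique value(s).

4 values:
Oslo
Rome
Sydney
Tokyo


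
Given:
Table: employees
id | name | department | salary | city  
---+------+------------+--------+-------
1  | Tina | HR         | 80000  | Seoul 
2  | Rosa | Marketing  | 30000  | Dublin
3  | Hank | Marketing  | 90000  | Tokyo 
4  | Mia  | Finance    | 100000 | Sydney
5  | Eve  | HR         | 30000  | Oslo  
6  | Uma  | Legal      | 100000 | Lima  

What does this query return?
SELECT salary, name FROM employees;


Projecting columns: salary, name

6 rows:
80000, Tina
30000, Rosa
90000, Hank
100000, Mia
30000, Eve
100000, Uma


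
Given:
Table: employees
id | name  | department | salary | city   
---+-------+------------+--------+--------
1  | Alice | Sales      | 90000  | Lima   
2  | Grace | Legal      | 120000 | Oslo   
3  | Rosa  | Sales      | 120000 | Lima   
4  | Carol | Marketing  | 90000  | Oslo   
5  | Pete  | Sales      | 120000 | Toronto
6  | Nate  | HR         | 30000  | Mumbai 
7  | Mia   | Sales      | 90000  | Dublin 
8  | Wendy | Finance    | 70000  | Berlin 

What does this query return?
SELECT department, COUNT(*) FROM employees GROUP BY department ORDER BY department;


Assigning each row to its department group:
  Alice -> Sales
  Grace -> Legal
  Rosa -> Sales
  Carol -> Marketing
  Pete -> Sales
  Nate -> HR
  Mia -> Sales
  Wendy -> Finance


5 groups:
Finance, 1
HR, 1
Legal, 1
Marketing, 1
Sales, 4


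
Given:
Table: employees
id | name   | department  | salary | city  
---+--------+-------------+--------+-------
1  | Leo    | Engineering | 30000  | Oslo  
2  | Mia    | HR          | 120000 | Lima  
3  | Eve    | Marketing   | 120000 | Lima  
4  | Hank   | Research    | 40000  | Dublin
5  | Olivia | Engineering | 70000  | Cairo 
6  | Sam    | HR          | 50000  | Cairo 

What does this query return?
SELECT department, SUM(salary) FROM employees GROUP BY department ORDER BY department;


Summing salary within each department:
  Engineering: 30000 + 70000 = 100000
  HR: 120000 + 50000 = 170000
  Marketing: 120000 = 120000
  Research: 40000 = 40000


4 groups:
Engineering, 100000
HR, 170000
Marketing, 120000
Research, 40000


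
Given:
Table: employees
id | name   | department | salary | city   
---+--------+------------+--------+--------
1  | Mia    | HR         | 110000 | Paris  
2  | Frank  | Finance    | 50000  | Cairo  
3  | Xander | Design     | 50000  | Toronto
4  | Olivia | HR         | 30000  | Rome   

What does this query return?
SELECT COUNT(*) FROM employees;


COUNT(*) counts all rows

4


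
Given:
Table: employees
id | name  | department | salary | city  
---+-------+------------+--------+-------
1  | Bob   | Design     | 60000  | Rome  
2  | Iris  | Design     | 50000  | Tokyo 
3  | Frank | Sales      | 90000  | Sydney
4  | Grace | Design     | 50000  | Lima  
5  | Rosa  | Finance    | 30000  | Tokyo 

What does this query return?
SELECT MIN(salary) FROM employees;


Salaries: 60000, 50000, 90000, 50000, 30000
MIN = 30000

30000


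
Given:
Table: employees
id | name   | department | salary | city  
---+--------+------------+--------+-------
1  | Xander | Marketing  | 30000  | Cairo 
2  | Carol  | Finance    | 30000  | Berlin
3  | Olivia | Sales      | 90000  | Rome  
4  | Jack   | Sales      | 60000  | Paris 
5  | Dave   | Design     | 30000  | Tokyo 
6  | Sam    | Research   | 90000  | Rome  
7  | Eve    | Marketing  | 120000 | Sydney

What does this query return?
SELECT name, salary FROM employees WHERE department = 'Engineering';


Filtering: department = 'Engineering'
Matching rows: 0

Empty result set (0 rows)


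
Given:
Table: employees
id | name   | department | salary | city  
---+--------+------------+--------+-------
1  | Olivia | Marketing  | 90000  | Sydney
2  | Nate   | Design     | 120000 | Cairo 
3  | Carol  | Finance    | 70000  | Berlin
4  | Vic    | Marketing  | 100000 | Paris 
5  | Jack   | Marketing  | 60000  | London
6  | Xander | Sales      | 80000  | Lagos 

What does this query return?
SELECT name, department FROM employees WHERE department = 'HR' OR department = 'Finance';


Filtering: department = 'HR' OR 'Finance'
Matching: 1 rows

1 rows:
Carol, Finance


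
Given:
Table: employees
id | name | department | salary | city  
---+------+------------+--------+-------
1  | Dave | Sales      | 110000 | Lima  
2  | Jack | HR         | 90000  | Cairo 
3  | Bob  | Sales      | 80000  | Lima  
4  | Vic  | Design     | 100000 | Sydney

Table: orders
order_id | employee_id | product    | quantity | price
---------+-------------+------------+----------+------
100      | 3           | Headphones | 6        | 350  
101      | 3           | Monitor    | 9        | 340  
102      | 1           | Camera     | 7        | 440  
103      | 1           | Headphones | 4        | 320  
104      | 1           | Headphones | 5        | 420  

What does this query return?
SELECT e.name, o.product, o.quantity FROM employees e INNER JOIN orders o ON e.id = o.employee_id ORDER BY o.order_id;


Joining employees.id = orders.employee_id:
  employee Bob (id=3) -> order Headphones
  employee Bob (id=3) -> order Monitor
  employee Dave (id=1) -> order Camera
  employee Dave (id=1) -> order Headphones
  employee Dave (id=1) -> order Headphones


5 rows:
Bob, Headphones, 6
Bob, Monitor, 9
Dave, Camera, 7
Dave, Headphones, 4
Dave, Headphones, 5


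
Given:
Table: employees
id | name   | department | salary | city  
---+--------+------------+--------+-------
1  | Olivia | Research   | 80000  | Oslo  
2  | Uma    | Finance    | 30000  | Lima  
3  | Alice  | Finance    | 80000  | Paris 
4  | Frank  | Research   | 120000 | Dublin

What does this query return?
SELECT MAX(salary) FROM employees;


Salaries: 80000, 30000, 80000, 120000
MAX = 120000

120000


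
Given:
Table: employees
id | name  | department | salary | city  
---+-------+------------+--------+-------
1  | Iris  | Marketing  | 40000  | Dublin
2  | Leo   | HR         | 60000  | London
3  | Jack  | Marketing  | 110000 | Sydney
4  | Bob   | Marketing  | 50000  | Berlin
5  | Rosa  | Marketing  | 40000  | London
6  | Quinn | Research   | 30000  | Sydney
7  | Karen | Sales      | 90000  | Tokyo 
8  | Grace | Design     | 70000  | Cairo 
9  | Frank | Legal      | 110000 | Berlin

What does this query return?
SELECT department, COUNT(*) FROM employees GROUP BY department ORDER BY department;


Assigning each row to its department group:
  Iris -> Marketing
  Leo -> HR
  Jack -> Marketing
  Bob -> Marketing
  Rosa -> Marketing
  Quinn -> Research
  Karen -> Sales
  Grace -> Design
  Frank -> Legal


6 groups:
Design, 1
HR, 1
Legal, 1
Marketing, 4
Research, 1
Sales, 1


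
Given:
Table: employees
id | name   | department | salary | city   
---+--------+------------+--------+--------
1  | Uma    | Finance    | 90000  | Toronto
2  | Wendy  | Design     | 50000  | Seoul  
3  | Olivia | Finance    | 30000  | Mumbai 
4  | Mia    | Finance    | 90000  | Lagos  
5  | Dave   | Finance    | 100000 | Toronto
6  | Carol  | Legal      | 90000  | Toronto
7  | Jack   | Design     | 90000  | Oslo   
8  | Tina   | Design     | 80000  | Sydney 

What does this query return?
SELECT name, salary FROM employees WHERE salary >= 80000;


Filtering: salary >= 80000
Matching: 6 rows

6 rows:
Uma, 90000
Mia, 90000
Dave, 100000
Carol, 90000
Jack, 90000
Tina, 80000


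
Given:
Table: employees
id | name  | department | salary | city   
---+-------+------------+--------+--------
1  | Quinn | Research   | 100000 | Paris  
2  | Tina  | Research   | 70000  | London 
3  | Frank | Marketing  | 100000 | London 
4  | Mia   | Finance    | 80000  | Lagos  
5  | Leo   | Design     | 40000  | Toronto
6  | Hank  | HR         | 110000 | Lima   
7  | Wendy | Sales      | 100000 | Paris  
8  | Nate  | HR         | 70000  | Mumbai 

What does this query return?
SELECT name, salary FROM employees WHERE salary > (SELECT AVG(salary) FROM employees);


Subquery: AVG(salary) = 83750.0
Filtering: salary > 83750.0
  Quinn (100000) -> MATCH
  Frank (100000) -> MATCH
  Hank (110000) -> MATCH
  Wendy (100000) -> MATCH


4 rows:
Quinn, 100000
Frank, 100000
Hank, 110000
Wendy, 100000


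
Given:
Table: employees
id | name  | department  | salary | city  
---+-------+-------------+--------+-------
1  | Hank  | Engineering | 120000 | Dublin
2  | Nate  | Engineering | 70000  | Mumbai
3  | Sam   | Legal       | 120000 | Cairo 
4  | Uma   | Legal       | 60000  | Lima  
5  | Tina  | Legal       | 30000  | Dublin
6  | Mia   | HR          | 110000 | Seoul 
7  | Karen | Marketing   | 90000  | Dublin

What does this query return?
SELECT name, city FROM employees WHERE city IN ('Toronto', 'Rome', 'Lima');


Filtering: city IN ('Toronto', 'Rome', 'Lima')
Matching: 1 rows

1 rows:
Uma, Lima


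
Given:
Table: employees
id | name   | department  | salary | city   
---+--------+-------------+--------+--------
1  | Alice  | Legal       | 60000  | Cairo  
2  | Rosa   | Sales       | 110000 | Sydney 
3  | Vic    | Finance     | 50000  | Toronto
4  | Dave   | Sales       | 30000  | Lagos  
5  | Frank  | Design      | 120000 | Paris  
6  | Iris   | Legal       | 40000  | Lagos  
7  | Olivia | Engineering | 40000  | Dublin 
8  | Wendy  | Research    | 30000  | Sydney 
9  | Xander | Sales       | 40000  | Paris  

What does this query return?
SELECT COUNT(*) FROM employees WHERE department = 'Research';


Counting rows where department = 'Research'
  Wendy -> MATCH


1


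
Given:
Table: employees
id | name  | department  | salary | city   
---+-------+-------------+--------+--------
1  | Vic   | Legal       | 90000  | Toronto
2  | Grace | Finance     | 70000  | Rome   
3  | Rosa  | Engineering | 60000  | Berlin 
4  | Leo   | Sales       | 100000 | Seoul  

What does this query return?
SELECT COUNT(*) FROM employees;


COUNT(*) counts all rows

4


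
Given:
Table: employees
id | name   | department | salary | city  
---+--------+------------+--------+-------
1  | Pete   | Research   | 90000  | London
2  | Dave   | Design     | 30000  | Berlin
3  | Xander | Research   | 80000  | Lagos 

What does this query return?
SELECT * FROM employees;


SELECT * returns all 3 rows with all columns

3 rows:
1, Pete, Research, 90000, London
2, Dave, Design, 30000, Berlin
3, Xander, Research, 80000, Lagos


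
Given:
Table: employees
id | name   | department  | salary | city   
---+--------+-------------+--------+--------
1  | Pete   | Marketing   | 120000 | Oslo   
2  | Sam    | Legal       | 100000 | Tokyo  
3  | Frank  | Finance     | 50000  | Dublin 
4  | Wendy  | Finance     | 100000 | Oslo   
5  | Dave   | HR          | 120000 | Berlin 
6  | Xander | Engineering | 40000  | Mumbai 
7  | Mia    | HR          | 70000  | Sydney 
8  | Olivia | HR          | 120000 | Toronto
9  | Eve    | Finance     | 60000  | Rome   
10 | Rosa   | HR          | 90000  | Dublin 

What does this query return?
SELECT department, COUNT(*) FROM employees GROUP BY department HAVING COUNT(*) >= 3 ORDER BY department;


Groups with count >= 3:
  Finance: 3 -> PASS
  HR: 4 -> PASS
  Engineering: 1 -> filtered out
  Legal: 1 -> filtered out
  Marketing: 1 -> filtered out


2 groups:
Finance, 3
HR, 4


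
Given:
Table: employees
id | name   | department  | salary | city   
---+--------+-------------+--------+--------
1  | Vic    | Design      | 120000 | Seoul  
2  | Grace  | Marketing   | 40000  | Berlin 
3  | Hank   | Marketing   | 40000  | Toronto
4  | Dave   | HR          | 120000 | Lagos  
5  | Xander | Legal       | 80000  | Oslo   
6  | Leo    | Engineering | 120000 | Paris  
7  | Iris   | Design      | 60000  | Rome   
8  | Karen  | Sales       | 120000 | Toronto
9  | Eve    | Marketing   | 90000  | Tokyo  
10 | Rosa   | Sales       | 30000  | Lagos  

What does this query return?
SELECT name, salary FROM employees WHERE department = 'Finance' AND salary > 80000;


Filtering: department = 'Finance' AND salary > 80000
Matching: 0 rows

Empty result set (0 rows)


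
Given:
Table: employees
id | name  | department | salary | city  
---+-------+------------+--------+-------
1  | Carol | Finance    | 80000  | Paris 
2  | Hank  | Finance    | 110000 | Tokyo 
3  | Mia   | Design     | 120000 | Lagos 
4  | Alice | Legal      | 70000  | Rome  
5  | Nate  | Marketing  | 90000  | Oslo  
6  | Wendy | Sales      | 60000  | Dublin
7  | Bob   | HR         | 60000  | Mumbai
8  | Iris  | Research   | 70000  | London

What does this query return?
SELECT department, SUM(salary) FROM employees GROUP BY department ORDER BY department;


Summing salary within each department:
  Design: 120000 = 120000
  Finance: 80000 + 110000 = 190000
  HR: 60000 = 60000
  Legal: 70000 = 70000
  Marketing: 90000 = 90000
  Research: 70000 = 70000
  Sales: 60000 = 60000


7 groups:
Design, 120000
Finance, 190000
HR, 60000
Legal, 70000
Marketing, 90000
Research, 70000
Sales, 60000


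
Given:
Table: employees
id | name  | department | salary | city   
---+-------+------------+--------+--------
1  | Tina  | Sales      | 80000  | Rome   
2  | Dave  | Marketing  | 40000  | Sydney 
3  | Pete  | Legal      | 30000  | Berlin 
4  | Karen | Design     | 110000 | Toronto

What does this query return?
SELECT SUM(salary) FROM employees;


SUM(salary) = 80000 + 40000 + 30000 + 110000 = 260000

260000


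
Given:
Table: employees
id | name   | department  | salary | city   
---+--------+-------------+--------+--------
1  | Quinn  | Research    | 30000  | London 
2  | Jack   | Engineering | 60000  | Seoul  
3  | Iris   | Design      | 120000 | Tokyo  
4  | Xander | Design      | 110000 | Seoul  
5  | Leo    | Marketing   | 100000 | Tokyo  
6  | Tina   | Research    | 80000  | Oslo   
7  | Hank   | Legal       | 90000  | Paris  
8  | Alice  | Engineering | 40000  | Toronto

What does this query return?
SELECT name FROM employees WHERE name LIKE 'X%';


LIKE 'X%' matches names starting with 'X'
Matching: 1

1 rows:
Xander


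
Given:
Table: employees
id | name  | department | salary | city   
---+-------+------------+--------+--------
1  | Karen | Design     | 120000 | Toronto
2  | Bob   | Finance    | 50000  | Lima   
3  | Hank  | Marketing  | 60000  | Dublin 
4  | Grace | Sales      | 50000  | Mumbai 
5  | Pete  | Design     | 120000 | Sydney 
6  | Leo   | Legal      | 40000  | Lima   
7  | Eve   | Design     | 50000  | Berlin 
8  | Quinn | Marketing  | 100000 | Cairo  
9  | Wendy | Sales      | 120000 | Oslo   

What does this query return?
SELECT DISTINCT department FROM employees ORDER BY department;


All 'department' values (row order): Design, Finance, Marketing, Sales, Design, Legal, Design, Marketing, Sales
Removing duplicates leaves 5 unique value(s).

5 values:
Design
Finance
Legal
Marketing
Sales


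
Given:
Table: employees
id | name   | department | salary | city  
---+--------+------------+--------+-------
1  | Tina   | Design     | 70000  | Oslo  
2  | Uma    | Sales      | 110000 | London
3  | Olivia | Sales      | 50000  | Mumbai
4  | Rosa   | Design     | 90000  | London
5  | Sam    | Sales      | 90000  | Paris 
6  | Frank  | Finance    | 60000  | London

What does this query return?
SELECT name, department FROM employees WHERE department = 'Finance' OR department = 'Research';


Filtering: department = 'Finance' OR 'Research'
Matching: 1 rows

1 rows:
Frank, Finance


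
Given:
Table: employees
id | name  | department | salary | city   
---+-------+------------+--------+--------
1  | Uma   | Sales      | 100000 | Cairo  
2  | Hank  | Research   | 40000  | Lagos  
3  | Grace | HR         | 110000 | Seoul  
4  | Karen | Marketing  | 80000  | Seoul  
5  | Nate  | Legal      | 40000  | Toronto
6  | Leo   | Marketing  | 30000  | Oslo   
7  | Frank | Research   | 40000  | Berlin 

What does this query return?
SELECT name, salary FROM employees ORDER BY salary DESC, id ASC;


Sorting by salary DESC, then id ASC for ties

7 rows:
Grace, 110000
Uma, 100000
Karen, 80000
Hank, 40000
Nate, 40000
Frank, 40000
Leo, 30000


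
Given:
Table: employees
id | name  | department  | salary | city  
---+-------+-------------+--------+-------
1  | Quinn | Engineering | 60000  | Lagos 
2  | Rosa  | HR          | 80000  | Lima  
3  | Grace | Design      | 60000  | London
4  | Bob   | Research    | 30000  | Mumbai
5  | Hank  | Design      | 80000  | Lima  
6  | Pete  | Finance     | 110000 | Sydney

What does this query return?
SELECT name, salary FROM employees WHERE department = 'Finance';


Filtering: department = 'Finance'
Matching rows: 1

1 rows:
Pete, 110000


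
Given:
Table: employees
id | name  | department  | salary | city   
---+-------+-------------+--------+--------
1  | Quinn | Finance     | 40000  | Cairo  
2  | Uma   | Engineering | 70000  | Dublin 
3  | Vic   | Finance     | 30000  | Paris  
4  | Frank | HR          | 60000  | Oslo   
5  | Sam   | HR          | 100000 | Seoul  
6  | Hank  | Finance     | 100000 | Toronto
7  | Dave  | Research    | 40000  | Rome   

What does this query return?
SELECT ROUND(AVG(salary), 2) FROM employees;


SUM(salary) = 440000
COUNT = 7
ROUND(AVG, 2) = ROUND(440000 / 7, 2) = 62857.14

62857.14
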